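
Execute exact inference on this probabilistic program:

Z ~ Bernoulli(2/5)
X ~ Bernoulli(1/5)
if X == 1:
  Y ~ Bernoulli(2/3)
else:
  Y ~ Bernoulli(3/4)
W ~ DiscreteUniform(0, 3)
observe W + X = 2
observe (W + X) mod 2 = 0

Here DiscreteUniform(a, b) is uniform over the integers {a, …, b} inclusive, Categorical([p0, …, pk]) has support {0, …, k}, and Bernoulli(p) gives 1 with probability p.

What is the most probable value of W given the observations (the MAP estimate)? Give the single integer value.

Enumerate traces; 8 have nonzero weight after conditioning:
  (Z=0, X=0, Y=0, W=2) weight 3/100
  (Z=0, X=0, Y=1, W=2) weight 9/100
  (Z=0, X=1, Y=0, W=1) weight 1/100
  (Z=0, X=1, Y=1, W=1) weight 1/50
  (Z=1, X=0, Y=0, W=2) weight 1/50
  (Z=1, X=0, Y=1, W=2) weight 3/50
  (Z=1, X=1, Y=0, W=1) weight 1/150
  (Z=1, X=1, Y=1, W=1) weight 1/75
Group by W:
  weight(W=1) = 1/20
  weight(W=2) = 1/5
Total weight = 1/20 + 1/5 = 1/4
P(W=1 | obs) = 1/20 / 1/4 = 1/5
P(W=2 | obs) = 1/5 / 1/4 = 4/5
argmax = 2

argmax_v P(W = v | obs) = 2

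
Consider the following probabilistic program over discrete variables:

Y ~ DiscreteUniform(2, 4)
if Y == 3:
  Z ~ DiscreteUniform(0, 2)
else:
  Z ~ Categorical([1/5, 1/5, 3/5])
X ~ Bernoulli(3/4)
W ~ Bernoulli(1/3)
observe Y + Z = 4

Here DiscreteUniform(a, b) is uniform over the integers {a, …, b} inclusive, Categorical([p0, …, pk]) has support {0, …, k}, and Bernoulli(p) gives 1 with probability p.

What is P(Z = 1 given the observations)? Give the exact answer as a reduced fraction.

P(Z = 1 | obs) = 5/17

Enumerate traces; 12 have nonzero weight after conditioning:
  (Y=2, Z=2, X=0, W=0) weight 1/30
  (Y=2, Z=2, X=0, W=1) weight 1/60
  (Y=2, Z=2, X=1, W=0) weight 1/10
  (Y=2, Z=2, X=1, W=1) weight 1/20
  (Y=3, Z=1, X=0, W=0) weight 1/54
  (Y=3, Z=1, X=0, W=1) weight 1/108
  (Y=3, Z=1, X=1, W=0) weight 1/18
  (Y=3, Z=1, X=1, W=1) weight 1/36
  (Y=4, Z=0, X=0, W=0) weight 1/90
  … 3 more
Group by Z:
  weight(Z=0) = 1/15
  weight(Z=1) = 1/9
  weight(Z=2) = 1/5
Total weight = 1/15 + 1/9 + 1/5 = 17/45
P(Z=0 | obs) = 1/15 / 17/45 = 3/17
P(Z=1 | obs) = 1/9 / 17/45 = 5/17
P(Z=2 | obs) = 1/5 / 17/45 = 9/17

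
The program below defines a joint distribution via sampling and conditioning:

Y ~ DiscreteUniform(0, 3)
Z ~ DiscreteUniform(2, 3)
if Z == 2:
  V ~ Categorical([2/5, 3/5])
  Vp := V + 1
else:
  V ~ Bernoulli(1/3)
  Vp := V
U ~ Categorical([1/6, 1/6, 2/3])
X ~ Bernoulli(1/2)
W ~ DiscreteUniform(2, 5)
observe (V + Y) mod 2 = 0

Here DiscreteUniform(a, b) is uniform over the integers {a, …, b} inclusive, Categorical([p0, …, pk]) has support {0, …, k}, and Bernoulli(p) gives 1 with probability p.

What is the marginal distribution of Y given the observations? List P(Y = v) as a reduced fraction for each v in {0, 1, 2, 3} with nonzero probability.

P(Y=0) = 4/15, P(Y=1) = 7/30, P(Y=2) = 4/15, P(Y=3) = 7/30

Enumerate traces; 192 have nonzero weight after conditioning:
  (Y=0, Z=2, V=0, U=0, X=0, W=2) weight 1/960
  (Y=0, Z=2, V=0, U=0, X=0, W=3) weight 1/960
  (Y=0, Z=2, V=0, U=0, X=0, W=4) weight 1/960
  (Y=0, Z=2, V=0, U=0, X=0, W=5) weight 1/960
  (Y=0, Z=2, V=0, U=0, X=1, W=2) weight 1/960
  (Y=0, Z=2, V=0, U=0, X=1, W=3) weight 1/960
  (Y=0, Z=2, V=0, U=0, X=1, W=4) weight 1/960
  (Y=0, Z=2, V=0, U=0, X=1, W=5) weight 1/960
  (Y=1, Z=2, V=1, U=0, X=0, W=2) weight 1/640
  (Y=2, Z=2, V=0, U=0, X=0, W=2) weight 1/960
  … 182 more
Group by Y:
  weight(Y=0) = 2/15
  weight(Y=1) = 7/60
  weight(Y=2) = 2/15
  weight(Y=3) = 7/60
Total weight = 2/15 + 7/60 + 2/15 + 7/60 = 1/2
P(Y=0 | obs) = 2/15 / 1/2 = 4/15
P(Y=1 | obs) = 7/60 / 1/2 = 7/30
P(Y=2 | obs) = 2/15 / 1/2 = 4/15
P(Y=3 | obs) = 7/60 / 1/2 = 7/30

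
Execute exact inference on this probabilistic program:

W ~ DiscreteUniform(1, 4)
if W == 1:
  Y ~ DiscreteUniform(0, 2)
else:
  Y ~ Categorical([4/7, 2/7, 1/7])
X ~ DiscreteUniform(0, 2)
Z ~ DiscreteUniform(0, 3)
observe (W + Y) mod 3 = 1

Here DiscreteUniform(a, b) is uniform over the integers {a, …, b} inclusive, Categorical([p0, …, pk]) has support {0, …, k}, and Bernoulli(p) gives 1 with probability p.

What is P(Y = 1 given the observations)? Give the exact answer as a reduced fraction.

P(Y = 1 | obs) = 3/14

Enumerate traces; 48 have nonzero weight after conditioning:
  (W=1, Y=0, X=0, Z=0) weight 1/144
  (W=1, Y=0, X=0, Z=1) weight 1/144
  (W=1, Y=0, X=0, Z=2) weight 1/144
  (W=1, Y=0, X=0, Z=3) weight 1/144
  (W=1, Y=0, X=1, Z=0) weight 1/144
  (W=1, Y=0, X=1, Z=1) weight 1/144
  (W=1, Y=0, X=1, Z=2) weight 1/144
  (W=1, Y=0, X=1, Z=3) weight 1/144
  (W=2, Y=2, X=0, Z=0) weight 1/336
  (W=3, Y=1, X=0, Z=0) weight 1/168
  … 38 more
Group by Y:
  weight(Y=0) = 19/84
  weight(Y=1) = 1/14
  weight(Y=2) = 1/28
Total weight = 19/84 + 1/14 + 1/28 = 1/3
P(Y=0 | obs) = 19/84 / 1/3 = 19/28
P(Y=1 | obs) = 1/14 / 1/3 = 3/14
P(Y=2 | obs) = 1/28 / 1/3 = 3/28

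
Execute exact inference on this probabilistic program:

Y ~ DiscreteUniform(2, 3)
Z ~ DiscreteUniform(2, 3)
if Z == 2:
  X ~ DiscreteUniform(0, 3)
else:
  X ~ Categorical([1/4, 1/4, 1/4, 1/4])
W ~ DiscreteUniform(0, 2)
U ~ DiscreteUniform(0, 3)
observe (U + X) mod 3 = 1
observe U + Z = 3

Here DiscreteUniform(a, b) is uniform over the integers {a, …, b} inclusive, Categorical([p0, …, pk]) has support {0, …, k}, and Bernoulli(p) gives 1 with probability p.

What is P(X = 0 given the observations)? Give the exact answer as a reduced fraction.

Enumerate traces; 18 have nonzero weight after conditioning:
  (Y=2, Z=2, X=0, W=0, U=1) weight 1/192
  (Y=2, Z=2, X=0, W=1, U=1) weight 1/192
  (Y=2, Z=2, X=0, W=2, U=1) weight 1/192
  (Y=2, Z=2, X=3, W=0, U=1) weight 1/192
  (Y=2, Z=2, X=3, W=1, U=1) weight 1/192
  (Y=2, Z=2, X=3, W=2, U=1) weight 1/192
  (Y=2, Z=3, X=1, W=0, U=0) weight 1/192
  (Y=2, Z=3, X=1, W=1, U=0) weight 1/192
  … 10 more
Group by X:
  weight(X=0) = 1/32
  weight(X=1) = 1/32
  weight(X=3) = 1/32
Total weight = 1/32 + 1/32 + 1/32 = 3/32
P(X=0 | obs) = 1/32 / 3/32 = 1/3
P(X=1 | obs) = 1/32 / 3/32 = 1/3
P(X=3 | obs) = 1/32 / 3/32 = 1/3

P(X = 0 | obs) = 1/3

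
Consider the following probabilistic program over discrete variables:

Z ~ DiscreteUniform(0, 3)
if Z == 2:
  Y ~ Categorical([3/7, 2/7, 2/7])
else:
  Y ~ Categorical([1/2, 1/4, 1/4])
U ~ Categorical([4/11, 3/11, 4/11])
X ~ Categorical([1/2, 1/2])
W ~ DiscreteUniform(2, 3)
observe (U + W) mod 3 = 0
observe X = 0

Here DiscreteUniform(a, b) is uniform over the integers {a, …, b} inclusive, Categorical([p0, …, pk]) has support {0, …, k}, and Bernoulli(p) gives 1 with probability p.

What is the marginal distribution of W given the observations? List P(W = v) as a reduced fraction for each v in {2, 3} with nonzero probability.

P(W=2) = 3/7, P(W=3) = 4/7

Enumerate traces; 24 have nonzero weight after conditioning:
  (Z=0, Y=0, U=0, X=0, W=3) weight 1/88
  (Z=0, Y=0, U=1, X=0, W=2) weight 3/352
  (Z=0, Y=1, U=0, X=0, W=3) weight 1/176
  (Z=0, Y=1, U=1, X=0, W=2) weight 3/704
  (Z=0, Y=2, U=0, X=0, W=3) weight 1/176
  (Z=0, Y=2, U=1, X=0, W=2) weight 3/704
  (Z=1, Y=0, U=0, X=0, W=3) weight 1/88
  (Z=1, Y=0, U=1, X=0, W=2) weight 3/352
  … 16 more
Group by W:
  weight(W=2) = 3/44
  weight(W=3) = 1/11
Total weight = 3/44 + 1/11 = 7/44
P(W=2 | obs) = 3/44 / 7/44 = 3/7
P(W=3 | obs) = 1/11 / 7/44 = 4/7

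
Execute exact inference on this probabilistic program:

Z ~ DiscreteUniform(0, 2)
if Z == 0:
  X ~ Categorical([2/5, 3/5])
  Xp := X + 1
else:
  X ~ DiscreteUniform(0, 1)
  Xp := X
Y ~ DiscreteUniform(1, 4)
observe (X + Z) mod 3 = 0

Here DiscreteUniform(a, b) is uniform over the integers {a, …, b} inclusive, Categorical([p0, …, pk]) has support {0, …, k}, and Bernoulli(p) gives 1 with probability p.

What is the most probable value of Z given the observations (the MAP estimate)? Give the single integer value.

Enumerate traces; 8 have nonzero weight after conditioning:
  (Z=0, X=0, Y=1) weight 1/30
  (Z=0, X=0, Y=2) weight 1/30
  (Z=0, X=0, Y=3) weight 1/30
  (Z=0, X=0, Y=4) weight 1/30
  (Z=2, X=1, Y=1) weight 1/24
  (Z=2, X=1, Y=2) weight 1/24
  (Z=2, X=1, Y=3) weight 1/24
  (Z=2, X=1, Y=4) weight 1/24
Group by Z:
  weight(Z=0) = 2/15
  weight(Z=2) = 1/6
Total weight = 2/15 + 1/6 = 3/10
P(Z=0 | obs) = 2/15 / 3/10 = 4/9
P(Z=2 | obs) = 1/6 / 3/10 = 5/9
argmax = 2

argmax_v P(Z = v | obs) = 2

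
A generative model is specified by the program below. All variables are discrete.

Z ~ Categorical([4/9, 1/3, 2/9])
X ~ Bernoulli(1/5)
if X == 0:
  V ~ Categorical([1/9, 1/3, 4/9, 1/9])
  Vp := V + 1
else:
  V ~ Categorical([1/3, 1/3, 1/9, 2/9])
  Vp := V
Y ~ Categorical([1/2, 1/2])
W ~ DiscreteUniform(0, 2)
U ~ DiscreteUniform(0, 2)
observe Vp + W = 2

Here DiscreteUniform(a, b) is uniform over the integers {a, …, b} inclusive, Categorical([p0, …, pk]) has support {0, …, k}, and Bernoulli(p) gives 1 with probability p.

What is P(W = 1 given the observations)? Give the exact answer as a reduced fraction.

Enumerate traces; 90 have nonzero weight after conditioning:
  (Z=0, X=0, V=0, Y=0, W=1, U=0) weight 8/3645
  (Z=0, X=0, V=0, Y=0, W=1, U=1) weight 8/3645
  (Z=0, X=0, V=0, Y=0, W=1, U=2) weight 8/3645
  (Z=0, X=0, V=0, Y=1, W=1, U=0) weight 8/3645
  (Z=0, X=0, V=0, Y=1, W=1, U=1) weight 8/3645
  (Z=0, X=0, V=0, Y=1, W=1, U=2) weight 8/3645
  (Z=0, X=0, V=1, Y=0, W=0, U=0) weight 8/1215
  (Z=0, X=0, V=1, Y=0, W=0, U=1) weight 8/1215
  (Z=0, X=1, V=0, Y=0, W=2, U=0) weight 2/1215
  … 81 more
Group by W:
  weight(W=0) = 13/135
  weight(W=1) = 7/135
  weight(W=2) = 1/45
Total weight = 13/135 + 7/135 + 1/45 = 23/135
P(W=0 | obs) = 13/135 / 23/135 = 13/23
P(W=1 | obs) = 7/135 / 23/135 = 7/23
P(W=2 | obs) = 1/45 / 23/135 = 3/23

P(W = 1 | obs) = 7/23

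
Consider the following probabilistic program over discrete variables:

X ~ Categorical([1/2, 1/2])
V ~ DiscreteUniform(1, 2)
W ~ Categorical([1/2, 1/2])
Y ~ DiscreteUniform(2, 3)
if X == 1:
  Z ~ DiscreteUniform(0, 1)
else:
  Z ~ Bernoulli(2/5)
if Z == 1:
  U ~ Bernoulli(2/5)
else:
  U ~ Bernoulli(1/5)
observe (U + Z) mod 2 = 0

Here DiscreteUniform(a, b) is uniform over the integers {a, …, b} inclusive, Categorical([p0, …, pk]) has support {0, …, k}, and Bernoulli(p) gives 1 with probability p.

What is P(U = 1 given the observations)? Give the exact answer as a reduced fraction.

P(U = 1 | obs) = 9/31

Enumerate traces; 32 have nonzero weight after conditioning:
  (X=0, V=1, W=0, Y=2, Z=0, U=0) weight 3/100
  (X=0, V=1, W=0, Y=2, Z=1, U=1) weight 1/100
  (X=0, V=1, W=0, Y=3, Z=0, U=0) weight 3/100
  (X=0, V=1, W=0, Y=3, Z=1, U=1) weight 1/100
  (X=0, V=1, W=1, Y=2, Z=0, U=0) weight 3/100
  (X=0, V=1, W=1, Y=2, Z=1, U=1) weight 1/100
  (X=0, V=1, W=1, Y=3, Z=0, U=0) weight 3/100
  (X=0, V=1, W=1, Y=3, Z=1, U=1) weight 1/100
  … 24 more
Group by U:
  weight(U=0) = 11/25
  weight(U=1) = 9/50
Total weight = 11/25 + 9/50 = 31/50
P(U=0 | obs) = 11/25 / 31/50 = 22/31
P(U=1 | obs) = 9/50 / 31/50 = 9/31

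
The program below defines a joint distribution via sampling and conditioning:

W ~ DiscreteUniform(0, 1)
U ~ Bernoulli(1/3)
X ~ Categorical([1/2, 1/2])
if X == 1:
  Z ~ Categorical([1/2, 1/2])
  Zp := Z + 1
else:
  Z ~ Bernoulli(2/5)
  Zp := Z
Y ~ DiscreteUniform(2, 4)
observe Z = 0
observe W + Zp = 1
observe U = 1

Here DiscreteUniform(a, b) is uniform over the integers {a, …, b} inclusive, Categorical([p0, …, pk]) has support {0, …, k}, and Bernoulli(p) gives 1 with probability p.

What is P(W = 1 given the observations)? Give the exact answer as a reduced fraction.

Enumerate traces; 6 have nonzero weight after conditioning:
  (W=0, U=1, X=1, Z=0, Y=2) weight 1/72
  (W=0, U=1, X=1, Z=0, Y=3) weight 1/72
  (W=0, U=1, X=1, Z=0, Y=4) weight 1/72
  (W=1, U=1, X=0, Z=0, Y=2) weight 1/60
  (W=1, U=1, X=0, Z=0, Y=3) weight 1/60
  (W=1, U=1, X=0, Z=0, Y=4) weight 1/60
Group by W:
  weight(W=0) = 1/24
  weight(W=1) = 1/20
Total weight = 1/24 + 1/20 = 11/120
P(W=0 | obs) = 1/24 / 11/120 = 5/11
P(W=1 | obs) = 1/20 / 11/120 = 6/11

P(W = 1 | obs) = 6/11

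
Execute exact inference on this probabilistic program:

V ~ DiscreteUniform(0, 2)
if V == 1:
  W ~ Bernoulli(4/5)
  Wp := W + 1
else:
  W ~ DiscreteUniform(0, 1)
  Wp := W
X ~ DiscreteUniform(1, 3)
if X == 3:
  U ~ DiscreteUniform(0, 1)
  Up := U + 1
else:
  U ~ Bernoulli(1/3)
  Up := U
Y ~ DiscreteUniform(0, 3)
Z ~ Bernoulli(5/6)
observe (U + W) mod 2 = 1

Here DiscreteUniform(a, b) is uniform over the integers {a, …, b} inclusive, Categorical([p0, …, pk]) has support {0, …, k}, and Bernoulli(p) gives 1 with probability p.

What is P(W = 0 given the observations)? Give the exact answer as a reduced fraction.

Enumerate traces; 144 have nonzero weight after conditioning:
  (V=0, W=0, X=1, U=1, Y=0, Z=0) weight 1/1296
  (V=0, W=0, X=1, U=1, Y=0, Z=1) weight 5/1296
  (V=0, W=0, X=1, U=1, Y=1, Z=0) weight 1/1296
  (V=0, W=0, X=1, U=1, Y=1, Z=1) weight 5/1296
  (V=0, W=0, X=1, U=1, Y=2, Z=0) weight 1/1296
  (V=0, W=0, X=1, U=1, Y=2, Z=1) weight 5/1296
  (V=0, W=0, X=1, U=1, Y=3, Z=0) weight 1/1296
  (V=0, W=0, X=1, U=1, Y=3, Z=1) weight 5/1296
  (V=0, W=1, X=1, U=0, Y=0, Z=0) weight 1/648
  … 135 more
Group by W:
  weight(W=0) = 7/45
  weight(W=1) = 11/30
Total weight = 7/45 + 11/30 = 47/90
P(W=0 | obs) = 7/45 / 47/90 = 14/47
P(W=1 | obs) = 11/30 / 47/90 = 33/47

P(W = 0 | obs) = 14/47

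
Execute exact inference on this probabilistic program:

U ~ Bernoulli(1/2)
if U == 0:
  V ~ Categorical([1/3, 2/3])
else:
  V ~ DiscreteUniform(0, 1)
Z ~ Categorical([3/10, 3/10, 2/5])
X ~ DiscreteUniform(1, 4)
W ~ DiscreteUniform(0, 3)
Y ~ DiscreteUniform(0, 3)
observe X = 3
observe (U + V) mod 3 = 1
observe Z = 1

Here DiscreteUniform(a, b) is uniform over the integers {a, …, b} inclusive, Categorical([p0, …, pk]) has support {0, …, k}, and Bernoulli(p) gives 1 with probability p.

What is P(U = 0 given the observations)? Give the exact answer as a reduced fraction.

Enumerate traces; 32 have nonzero weight after conditioning:
  (U=0, V=1, Z=1, X=3, W=0, Y=0) weight 1/640
  (U=0, V=1, Z=1, X=3, W=0, Y=1) weight 1/640
  (U=0, V=1, Z=1, X=3, W=0, Y=2) weight 1/640
  (U=0, V=1, Z=1, X=3, W=0, Y=3) weight 1/640
  (U=0, V=1, Z=1, X=3, W=1, Y=0) weight 1/640
  (U=0, V=1, Z=1, X=3, W=1, Y=1) weight 1/640
  (U=0, V=1, Z=1, X=3, W=1, Y=2) weight 1/640
  (U=0, V=1, Z=1, X=3, W=1, Y=3) weight 1/640
  (U=1, V=0, Z=1, X=3, W=0, Y=0) weight 3/2560
  … 23 more
Group by U:
  weight(U=0) = 1/40
  weight(U=1) = 3/160
Total weight = 1/40 + 3/160 = 7/160
P(U=0 | obs) = 1/40 / 7/160 = 4/7
P(U=1 | obs) = 3/160 / 7/160 = 3/7

P(U = 0 | obs) = 4/7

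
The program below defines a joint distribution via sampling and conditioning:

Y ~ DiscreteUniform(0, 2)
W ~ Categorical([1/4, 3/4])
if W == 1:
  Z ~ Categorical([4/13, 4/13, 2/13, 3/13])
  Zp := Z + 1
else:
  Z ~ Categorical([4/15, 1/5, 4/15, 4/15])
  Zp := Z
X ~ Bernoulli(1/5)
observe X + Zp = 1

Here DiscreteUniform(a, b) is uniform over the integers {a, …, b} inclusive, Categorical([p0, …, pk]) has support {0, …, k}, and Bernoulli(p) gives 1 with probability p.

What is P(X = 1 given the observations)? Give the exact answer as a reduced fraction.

Enumerate traces; 9 have nonzero weight after conditioning:
  (Y=0, W=0, Z=0, X=1) weight 1/225
  (Y=0, W=0, Z=1, X=0) weight 1/75
  (Y=0, W=1, Z=0, X=0) weight 4/65
  (Y=1, W=0, Z=0, X=1) weight 1/225
  (Y=1, W=0, Z=1, X=0) weight 1/75
  (Y=1, W=1, Z=0, X=0) weight 4/65
  (Y=2, W=0, Z=0, X=1) weight 1/225
  (Y=2, W=0, Z=1, X=0) weight 1/75
  … 1 more
Group by X:
  weight(X=0) = 73/325
  weight(X=1) = 1/75
Total weight = 73/325 + 1/75 = 232/975
P(X=0 | obs) = 73/325 / 232/975 = 219/232
P(X=1 | obs) = 1/75 / 232/975 = 13/232

P(X = 1 | obs) = 13/232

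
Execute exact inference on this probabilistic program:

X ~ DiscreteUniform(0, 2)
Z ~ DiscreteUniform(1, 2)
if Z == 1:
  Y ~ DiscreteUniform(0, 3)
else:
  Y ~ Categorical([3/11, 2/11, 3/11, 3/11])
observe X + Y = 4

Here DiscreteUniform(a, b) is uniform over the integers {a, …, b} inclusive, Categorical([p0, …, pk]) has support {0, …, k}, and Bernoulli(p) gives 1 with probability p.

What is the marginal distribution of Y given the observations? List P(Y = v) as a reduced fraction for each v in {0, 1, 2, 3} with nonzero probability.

Enumerate traces; 4 have nonzero weight after conditioning:
  (X=1, Z=1, Y=3) weight 1/24
  (X=1, Z=2, Y=3) weight 1/22
  (X=2, Z=1, Y=2) weight 1/24
  (X=2, Z=2, Y=2) weight 1/22
Group by Y:
  weight(Y=2) = 23/264
  weight(Y=3) = 23/264
Total weight = 23/264 + 23/264 = 23/132
P(Y=2 | obs) = 23/264 / 23/132 = 1/2
P(Y=3 | obs) = 23/264 / 23/132 = 1/2

P(Y=2) = 1/2, P(Y=3) = 1/2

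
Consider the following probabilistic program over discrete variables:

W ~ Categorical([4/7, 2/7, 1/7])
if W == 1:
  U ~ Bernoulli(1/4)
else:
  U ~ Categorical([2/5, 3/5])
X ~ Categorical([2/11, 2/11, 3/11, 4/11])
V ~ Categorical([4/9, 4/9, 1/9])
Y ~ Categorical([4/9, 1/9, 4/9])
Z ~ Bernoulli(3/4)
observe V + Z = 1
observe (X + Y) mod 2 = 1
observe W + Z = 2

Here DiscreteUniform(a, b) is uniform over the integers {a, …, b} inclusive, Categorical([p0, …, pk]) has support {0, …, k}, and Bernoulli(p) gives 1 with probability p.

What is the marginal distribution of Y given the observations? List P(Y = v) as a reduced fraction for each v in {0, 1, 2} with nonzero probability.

P(Y=0) = 24/53, P(Y=1) = 5/53, P(Y=2) = 24/53

Enumerate traces; 24 have nonzero weight after conditioning:
  (W=1, U=0, X=0, V=0, Y=1, Z=1) weight 1/693
  (W=1, U=0, X=1, V=0, Y=0, Z=1) weight 4/693
  (W=1, U=0, X=1, V=0, Y=2, Z=1) weight 4/693
  (W=1, U=0, X=2, V=0, Y=1, Z=1) weight 1/462
  (W=1, U=0, X=3, V=0, Y=0, Z=1) weight 8/693
  (W=1, U=0, X=3, V=0, Y=2, Z=1) weight 8/693
  (W=1, U=1, X=0, V=0, Y=1, Z=1) weight 1/2079
  (W=1, U=1, X=1, V=0, Y=0, Z=1) weight 4/2079
  … 16 more
Group by Y:
  weight(Y=0) = 8/297
  weight(Y=1) = 5/891
  weight(Y=2) = 8/297
Total weight = 8/297 + 5/891 + 8/297 = 53/891
P(Y=0 | obs) = 8/297 / 53/891 = 24/53
P(Y=1 | obs) = 5/891 / 53/891 = 5/53
P(Y=2 | obs) = 8/297 / 53/891 = 24/53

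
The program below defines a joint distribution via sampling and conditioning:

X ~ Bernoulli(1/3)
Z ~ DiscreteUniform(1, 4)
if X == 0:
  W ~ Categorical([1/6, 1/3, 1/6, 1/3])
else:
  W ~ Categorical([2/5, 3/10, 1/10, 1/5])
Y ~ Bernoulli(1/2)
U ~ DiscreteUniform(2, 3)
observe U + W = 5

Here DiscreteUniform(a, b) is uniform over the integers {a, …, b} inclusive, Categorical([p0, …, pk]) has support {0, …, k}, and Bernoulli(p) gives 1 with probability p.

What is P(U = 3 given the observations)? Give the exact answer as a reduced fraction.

Enumerate traces; 32 have nonzero weight after conditioning:
  (X=0, Z=1, W=2, Y=0, U=3) weight 1/144
  (X=0, Z=1, W=2, Y=1, U=3) weight 1/144
  (X=0, Z=1, W=3, Y=0, U=2) weight 1/72
  (X=0, Z=1, W=3, Y=1, U=2) weight 1/72
  (X=0, Z=2, W=2, Y=0, U=3) weight 1/144
  (X=0, Z=2, W=2, Y=1, U=3) weight 1/144
  (X=0, Z=2, W=3, Y=0, U=2) weight 1/72
  (X=0, Z=2, W=3, Y=1, U=2) weight 1/72
  … 24 more
Group by U:
  weight(U=2) = 13/90
  weight(U=3) = 13/180
Total weight = 13/90 + 13/180 = 13/60
P(U=2 | obs) = 13/90 / 13/60 = 2/3
P(U=3 | obs) = 13/180 / 13/60 = 1/3

P(U = 3 | obs) = 1/3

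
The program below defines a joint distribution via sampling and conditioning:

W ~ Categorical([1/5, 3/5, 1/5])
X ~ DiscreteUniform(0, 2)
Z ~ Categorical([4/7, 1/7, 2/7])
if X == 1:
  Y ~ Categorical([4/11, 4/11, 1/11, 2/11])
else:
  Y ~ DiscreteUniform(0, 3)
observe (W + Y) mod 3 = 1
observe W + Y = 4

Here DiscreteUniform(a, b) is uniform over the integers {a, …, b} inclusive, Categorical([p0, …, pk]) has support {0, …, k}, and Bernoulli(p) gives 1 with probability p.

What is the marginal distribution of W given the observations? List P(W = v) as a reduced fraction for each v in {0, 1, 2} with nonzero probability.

P(W=1) = 45/58, P(W=2) = 13/58

Enumerate traces; 18 have nonzero weight after conditioning:
  (W=1, X=0, Z=0, Y=3) weight 1/35
  (W=1, X=0, Z=1, Y=3) weight 1/140
  (W=1, X=0, Z=2, Y=3) weight 1/70
  (W=1, X=1, Z=0, Y=3) weight 8/385
  (W=1, X=1, Z=1, Y=3) weight 2/385
  (W=1, X=1, Z=2, Y=3) weight 4/385
  (W=1, X=2, Z=0, Y=3) weight 1/35
  (W=1, X=2, Z=1, Y=3) weight 1/140
  (W=2, X=0, Z=0, Y=2) weight 1/105
  … 9 more
Group by W:
  weight(W=1) = 3/22
  weight(W=2) = 13/330
Total weight = 3/22 + 13/330 = 29/165
P(W=1 | obs) = 3/22 / 29/165 = 45/58
P(W=2 | obs) = 13/330 / 29/165 = 13/58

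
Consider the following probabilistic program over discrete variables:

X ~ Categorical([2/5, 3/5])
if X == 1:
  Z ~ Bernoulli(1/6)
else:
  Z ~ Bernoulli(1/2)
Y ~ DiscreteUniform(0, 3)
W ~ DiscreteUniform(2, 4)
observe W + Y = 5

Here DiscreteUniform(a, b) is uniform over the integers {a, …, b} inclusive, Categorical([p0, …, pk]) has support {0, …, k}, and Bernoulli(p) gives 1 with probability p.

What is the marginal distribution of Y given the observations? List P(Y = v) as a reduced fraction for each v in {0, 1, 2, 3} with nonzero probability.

Enumerate traces; 12 have nonzero weight after conditioning:
  (X=0, Z=0, Y=1, W=4) weight 1/60
  (X=0, Z=0, Y=2, W=3) weight 1/60
  (X=0, Z=0, Y=3, W=2) weight 1/60
  (X=0, Z=1, Y=1, W=4) weight 1/60
  (X=0, Z=1, Y=2, W=3) weight 1/60
  (X=0, Z=1, Y=3, W=2) weight 1/60
  (X=1, Z=0, Y=1, W=4) weight 1/24
  (X=1, Z=0, Y=2, W=3) weight 1/24
  … 4 more
Group by Y:
  weight(Y=1) = 1/12
  weight(Y=2) = 1/12
  weight(Y=3) = 1/12
Total weight = 1/12 + 1/12 + 1/12 = 1/4
P(Y=1 | obs) = 1/12 / 1/4 = 1/3
P(Y=2 | obs) = 1/12 / 1/4 = 1/3
P(Y=3 | obs) = 1/12 / 1/4 = 1/3

P(Y=1) = 1/3, P(Y=2) = 1/3, P(Y=3) = 1/3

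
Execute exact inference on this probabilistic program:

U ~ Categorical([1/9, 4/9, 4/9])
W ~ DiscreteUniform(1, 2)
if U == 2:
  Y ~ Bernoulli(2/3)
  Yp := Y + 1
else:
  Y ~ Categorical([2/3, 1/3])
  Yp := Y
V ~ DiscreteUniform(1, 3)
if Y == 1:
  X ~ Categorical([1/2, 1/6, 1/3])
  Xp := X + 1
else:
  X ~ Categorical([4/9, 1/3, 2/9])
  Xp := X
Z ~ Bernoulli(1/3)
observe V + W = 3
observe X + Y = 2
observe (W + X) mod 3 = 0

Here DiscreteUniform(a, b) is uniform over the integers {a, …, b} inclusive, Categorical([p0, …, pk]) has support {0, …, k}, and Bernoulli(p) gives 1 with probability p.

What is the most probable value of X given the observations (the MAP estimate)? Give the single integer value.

Enumerate traces; 12 have nonzero weight after conditioning:
  (U=0, W=1, Y=0, V=2, X=2, Z=0) weight 4/2187
  (U=0, W=1, Y=0, V=2, X=2, Z=1) weight 2/2187
  (U=0, W=2, Y=1, V=1, X=1, Z=0) weight 1/1458
  (U=0, W=2, Y=1, V=1, X=1, Z=1) weight 1/2916
  (U=1, W=1, Y=0, V=2, X=2, Z=0) weight 16/2187
  (U=1, W=1, Y=0, V=2, X=2, Z=1) weight 8/2187
  (U=1, W=2, Y=1, V=1, X=1, Z=0) weight 2/729
  (U=1, W=2, Y=1, V=1, X=1, Z=1) weight 1/729
  … 4 more
Group by X:
  weight(X=1) = 13/972
  weight(X=2) = 14/729
Total weight = 13/972 + 14/729 = 95/2916
P(X=1 | obs) = 13/972 / 95/2916 = 39/95
P(X=2 | obs) = 14/729 / 95/2916 = 56/95
argmax = 2

argmax_v P(X = v | obs) = 2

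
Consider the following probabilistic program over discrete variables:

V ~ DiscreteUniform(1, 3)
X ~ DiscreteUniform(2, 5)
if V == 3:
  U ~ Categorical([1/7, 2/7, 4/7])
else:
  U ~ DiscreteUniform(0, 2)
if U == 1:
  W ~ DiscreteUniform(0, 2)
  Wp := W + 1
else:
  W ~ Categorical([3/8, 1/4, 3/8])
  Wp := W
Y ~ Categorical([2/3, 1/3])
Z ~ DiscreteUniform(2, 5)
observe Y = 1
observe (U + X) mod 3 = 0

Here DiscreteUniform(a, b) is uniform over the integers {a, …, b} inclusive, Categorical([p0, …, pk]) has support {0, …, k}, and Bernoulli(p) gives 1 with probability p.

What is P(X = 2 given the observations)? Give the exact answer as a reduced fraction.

Enumerate traces; 144 have nonzero weight after conditioning:
  (V=1, X=2, U=1, W=0, Y=1, Z=2) weight 1/1296
  (V=1, X=2, U=1, W=0, Y=1, Z=3) weight 1/1296
  (V=1, X=2, U=1, W=0, Y=1, Z=4) weight 1/1296
  (V=1, X=2, U=1, W=0, Y=1, Z=5) weight 1/1296
  (V=1, X=2, U=1, W=1, Y=1, Z=2) weight 1/1296
  (V=1, X=2, U=1, W=1, Y=1, Z=3) weight 1/1296
  (V=1, X=2, U=1, W=1, Y=1, Z=4) weight 1/1296
  (V=1, X=2, U=1, W=1, Y=1, Z=5) weight 1/1296
  (V=1, X=3, U=0, W=0, Y=1, Z=2) weight 1/1152
  (V=1, X=4, U=2, W=0, Y=1, Z=2) weight 1/1152
  … 134 more
Group by X:
  weight(X=2) = 5/189
  weight(X=3) = 17/756
  weight(X=4) = 13/378
  weight(X=5) = 5/189
Total weight = 5/189 + 17/756 + 13/378 + 5/189 = 83/756
P(X=2 | obs) = 5/189 / 83/756 = 20/83
P(X=3 | obs) = 17/756 / 83/756 = 17/83
P(X=4 | obs) = 13/378 / 83/756 = 26/83
P(X=5 | obs) = 5/189 / 83/756 = 20/83

P(X = 2 | obs) = 20/83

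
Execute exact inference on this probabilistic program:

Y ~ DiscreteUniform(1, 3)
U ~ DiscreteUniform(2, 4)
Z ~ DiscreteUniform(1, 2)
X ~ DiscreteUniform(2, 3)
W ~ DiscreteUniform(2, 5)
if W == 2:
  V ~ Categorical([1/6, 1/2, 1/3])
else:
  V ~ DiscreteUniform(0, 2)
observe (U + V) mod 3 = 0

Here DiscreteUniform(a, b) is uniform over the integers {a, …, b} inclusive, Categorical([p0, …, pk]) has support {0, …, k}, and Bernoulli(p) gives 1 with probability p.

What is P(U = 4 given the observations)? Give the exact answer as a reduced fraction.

P(U = 4 | obs) = 1/3

Enumerate traces; 144 have nonzero weight after conditioning:
  (Y=1, U=2, Z=1, X=2, W=2, V=1) weight 1/288
  (Y=1, U=2, Z=1, X=2, W=3, V=1) weight 1/432
  (Y=1, U=2, Z=1, X=2, W=4, V=1) weight 1/432
  (Y=1, U=2, Z=1, X=2, W=5, V=1) weight 1/432
  (Y=1, U=2, Z=1, X=3, W=2, V=1) weight 1/288
  (Y=1, U=2, Z=1, X=3, W=3, V=1) weight 1/432
  (Y=1, U=2, Z=1, X=3, W=4, V=1) weight 1/432
  (Y=1, U=2, Z=1, X=3, W=5, V=1) weight 1/432
  (Y=1, U=3, Z=1, X=2, W=2, V=0) weight 1/864
  (Y=1, U=4, Z=1, X=2, W=2, V=2) weight 1/432
  … 134 more
Group by U:
  weight(U=2) = 1/8
  weight(U=3) = 7/72
  weight(U=4) = 1/9
Total weight = 1/8 + 7/72 + 1/9 = 1/3
P(U=2 | obs) = 1/8 / 1/3 = 3/8
P(U=3 | obs) = 7/72 / 1/3 = 7/24
P(U=4 | obs) = 1/9 / 1/3 = 1/3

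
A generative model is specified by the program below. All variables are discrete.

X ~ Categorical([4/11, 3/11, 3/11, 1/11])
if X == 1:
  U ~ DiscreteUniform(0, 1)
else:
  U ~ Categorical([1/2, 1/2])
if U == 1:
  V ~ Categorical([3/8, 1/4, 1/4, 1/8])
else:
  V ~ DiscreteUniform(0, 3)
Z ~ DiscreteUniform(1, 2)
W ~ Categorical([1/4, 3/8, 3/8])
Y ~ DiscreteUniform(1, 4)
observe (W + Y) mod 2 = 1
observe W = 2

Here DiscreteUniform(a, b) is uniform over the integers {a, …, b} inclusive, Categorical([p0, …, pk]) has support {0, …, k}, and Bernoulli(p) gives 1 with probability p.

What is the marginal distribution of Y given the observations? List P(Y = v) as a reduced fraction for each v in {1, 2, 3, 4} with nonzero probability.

Enumerate traces; 128 have nonzero weight after conditioning:
  (X=0, U=0, V=0, Z=1, W=2, Y=1) weight 3/1408
  (X=0, U=0, V=0, Z=1, W=2, Y=3) weight 3/1408
  (X=0, U=0, V=0, Z=2, W=2, Y=1) weight 3/1408
  (X=0, U=0, V=0, Z=2, W=2, Y=3) weight 3/1408
  (X=0, U=0, V=1, Z=1, W=2, Y=1) weight 3/1408
  (X=0, U=0, V=1, Z=1, W=2, Y=3) weight 3/1408
  (X=0, U=0, V=1, Z=2, W=2, Y=1) weight 3/1408
  (X=0, U=0, V=1, Z=2, W=2, Y=3) weight 3/1408
  … 120 more
Group by Y:
  weight(Y=1) = 3/32
  weight(Y=3) = 3/32
Total weight = 3/32 + 3/32 = 3/16
P(Y=1 | obs) = 3/32 / 3/16 = 1/2
P(Y=3 | obs) = 3/32 / 3/16 = 1/2

P(Y=1) = 1/2, P(Y=3) = 1/2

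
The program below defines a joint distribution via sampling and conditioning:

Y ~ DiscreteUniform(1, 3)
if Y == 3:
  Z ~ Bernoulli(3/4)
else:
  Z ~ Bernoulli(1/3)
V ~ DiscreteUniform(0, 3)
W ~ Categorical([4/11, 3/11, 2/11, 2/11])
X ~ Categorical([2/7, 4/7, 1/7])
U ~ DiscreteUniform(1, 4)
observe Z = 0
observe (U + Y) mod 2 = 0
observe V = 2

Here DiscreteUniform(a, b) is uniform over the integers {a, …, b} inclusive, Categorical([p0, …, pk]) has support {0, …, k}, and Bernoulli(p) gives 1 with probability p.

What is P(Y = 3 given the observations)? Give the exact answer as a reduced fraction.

Enumerate traces; 72 have nonzero weight after conditioning:
  (Y=1, Z=0, V=2, W=0, X=0, U=1) weight 1/693
  (Y=1, Z=0, V=2, W=0, X=0, U=3) weight 1/693
  (Y=1, Z=0, V=2, W=0, X=1, U=1) weight 2/693
  (Y=1, Z=0, V=2, W=0, X=1, U=3) weight 2/693
  (Y=1, Z=0, V=2, W=0, X=2, U=1) weight 1/1386
  (Y=1, Z=0, V=2, W=0, X=2, U=3) weight 1/1386
  (Y=1, Z=0, V=2, W=1, X=0, U=1) weight 1/924
  (Y=1, Z=0, V=2, W=1, X=0, U=3) weight 1/924
  (Y=2, Z=0, V=2, W=0, X=0, U=2) weight 1/693
  (Y=3, Z=0, V=2, W=0, X=0, U=1) weight 1/1848
  … 62 more
Group by Y:
  weight(Y=1) = 1/36
  weight(Y=2) = 1/36
  weight(Y=3) = 1/96
Total weight = 1/36 + 1/36 + 1/96 = 19/288
P(Y=1 | obs) = 1/36 / 19/288 = 8/19
P(Y=2 | obs) = 1/36 / 19/288 = 8/19
P(Y=3 | obs) = 1/96 / 19/288 = 3/19

P(Y = 3 | obs) = 3/19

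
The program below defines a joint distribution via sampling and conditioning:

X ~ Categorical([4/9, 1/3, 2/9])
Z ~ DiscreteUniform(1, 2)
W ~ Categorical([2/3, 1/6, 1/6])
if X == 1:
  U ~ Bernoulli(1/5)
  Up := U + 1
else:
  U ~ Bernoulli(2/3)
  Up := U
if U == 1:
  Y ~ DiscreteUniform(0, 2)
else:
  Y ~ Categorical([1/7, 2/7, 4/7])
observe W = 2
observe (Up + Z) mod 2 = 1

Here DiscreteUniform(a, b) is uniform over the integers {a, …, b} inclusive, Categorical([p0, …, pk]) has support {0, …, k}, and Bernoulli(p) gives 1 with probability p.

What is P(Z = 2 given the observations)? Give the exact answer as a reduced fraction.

Enumerate traces; 18 have nonzero weight after conditioning:
  (X=0, Z=1, W=2, U=0, Y=0) weight 1/567
  (X=0, Z=1, W=2, U=0, Y=1) weight 2/567
  (X=0, Z=1, W=2, U=0, Y=2) weight 4/567
  (X=0, Z=2, W=2, U=1, Y=0) weight 2/243
  (X=0, Z=2, W=2, U=1, Y=1) weight 2/243
  (X=0, Z=2, W=2, U=1, Y=2) weight 2/243
  (X=1, Z=1, W=2, U=1, Y=0) weight 1/540
  (X=1, Z=1, W=2, U=1, Y=1) weight 1/540
  … 10 more
Group by Z:
  weight(Z=1) = 13/540
  weight(Z=2) = 8/135
Total weight = 13/540 + 8/135 = 1/12
P(Z=1 | obs) = 13/540 / 1/12 = 13/45
P(Z=2 | obs) = 8/135 / 1/12 = 32/45

P(Z = 2 | obs) = 32/45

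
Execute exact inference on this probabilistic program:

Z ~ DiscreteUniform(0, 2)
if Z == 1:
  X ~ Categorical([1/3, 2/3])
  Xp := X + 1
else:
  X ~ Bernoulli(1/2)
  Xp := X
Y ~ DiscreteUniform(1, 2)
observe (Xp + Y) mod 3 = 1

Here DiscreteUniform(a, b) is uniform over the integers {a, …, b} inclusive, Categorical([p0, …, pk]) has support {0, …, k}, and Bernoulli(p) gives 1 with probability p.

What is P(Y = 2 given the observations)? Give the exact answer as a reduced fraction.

Enumerate traces; 3 have nonzero weight after conditioning:
  (Z=0, X=0, Y=1) weight 1/12
  (Z=1, X=1, Y=2) weight 1/9
  (Z=2, X=0, Y=1) weight 1/12
Group by Y:
  weight(Y=1) = 1/6
  weight(Y=2) = 1/9
Total weight = 1/6 + 1/9 = 5/18
P(Y=1 | obs) = 1/6 / 5/18 = 3/5
P(Y=2 | obs) = 1/9 / 5/18 = 2/5

P(Y = 2 | obs) = 2/5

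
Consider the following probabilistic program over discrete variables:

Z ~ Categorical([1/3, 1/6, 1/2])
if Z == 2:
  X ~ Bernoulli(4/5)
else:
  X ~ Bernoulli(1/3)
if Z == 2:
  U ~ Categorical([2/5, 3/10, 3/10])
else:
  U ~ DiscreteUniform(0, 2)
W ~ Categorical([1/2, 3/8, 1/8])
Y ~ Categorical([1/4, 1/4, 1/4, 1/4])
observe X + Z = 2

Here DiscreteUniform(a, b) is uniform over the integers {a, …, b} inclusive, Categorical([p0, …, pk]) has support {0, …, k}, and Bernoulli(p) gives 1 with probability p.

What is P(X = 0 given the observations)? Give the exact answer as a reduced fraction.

P(X = 0 | obs) = 9/14

Enumerate traces; 72 have nonzero weight after conditioning:
  (Z=1, X=1, U=0, W=0, Y=0) weight 1/432
  (Z=1, X=1, U=0, W=0, Y=1) weight 1/432
  (Z=1, X=1, U=0, W=0, Y=2) weight 1/432
  (Z=1, X=1, U=0, W=0, Y=3) weight 1/432
  (Z=1, X=1, U=0, W=1, Y=0) weight 1/576
  (Z=1, X=1, U=0, W=1, Y=1) weight 1/576
  (Z=1, X=1, U=0, W=1, Y=2) weight 1/576
  (Z=1, X=1, U=0, W=1, Y=3) weight 1/576
  (Z=2, X=0, U=0, W=0, Y=0) weight 1/200
  … 63 more
Group by X:
  weight(X=0) = 1/10
  weight(X=1) = 1/18
Total weight = 1/10 + 1/18 = 7/45
P(X=0 | obs) = 1/10 / 7/45 = 9/14
P(X=1 | obs) = 1/18 / 7/45 = 5/14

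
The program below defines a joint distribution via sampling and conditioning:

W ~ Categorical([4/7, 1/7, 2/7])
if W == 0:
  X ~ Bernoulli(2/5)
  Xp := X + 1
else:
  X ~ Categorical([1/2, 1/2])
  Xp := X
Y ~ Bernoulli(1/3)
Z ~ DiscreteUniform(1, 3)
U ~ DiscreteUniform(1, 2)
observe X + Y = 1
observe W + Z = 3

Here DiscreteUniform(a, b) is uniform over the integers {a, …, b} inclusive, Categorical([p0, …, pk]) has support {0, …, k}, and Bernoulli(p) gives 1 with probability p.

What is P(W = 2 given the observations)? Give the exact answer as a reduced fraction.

P(W = 2 | obs) = 30/101

Enumerate traces; 12 have nonzero weight after conditioning:
  (W=0, X=0, Y=1, Z=3, U=1) weight 2/105
  (W=0, X=0, Y=1, Z=3, U=2) weight 2/105
  (W=0, X=1, Y=0, Z=3, U=1) weight 8/315
  (W=0, X=1, Y=0, Z=3, U=2) weight 8/315
  (W=1, X=0, Y=1, Z=2, U=1) weight 1/252
  (W=1, X=0, Y=1, Z=2, U=2) weight 1/252
  (W=1, X=1, Y=0, Z=2, U=1) weight 1/126
  (W=1, X=1, Y=0, Z=2, U=2) weight 1/126
  (W=2, X=0, Y=1, Z=1, U=1) weight 1/126
  … 3 more
Group by W:
  weight(W=0) = 4/45
  weight(W=1) = 1/42
  weight(W=2) = 1/21
Total weight = 4/45 + 1/42 + 1/21 = 101/630
P(W=0 | obs) = 4/45 / 101/630 = 56/101
P(W=1 | obs) = 1/42 / 101/630 = 15/101
P(W=2 | obs) = 1/21 / 101/630 = 30/101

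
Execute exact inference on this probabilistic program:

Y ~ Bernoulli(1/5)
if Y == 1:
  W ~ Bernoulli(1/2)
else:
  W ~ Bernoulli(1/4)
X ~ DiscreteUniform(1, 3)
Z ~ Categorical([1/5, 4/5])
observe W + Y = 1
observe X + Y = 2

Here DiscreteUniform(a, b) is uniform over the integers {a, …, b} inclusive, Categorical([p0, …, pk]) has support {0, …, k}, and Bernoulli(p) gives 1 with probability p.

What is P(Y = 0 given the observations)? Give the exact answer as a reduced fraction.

P(Y = 0 | obs) = 2/3

Enumerate traces; 4 have nonzero weight after conditioning:
  (Y=0, W=1, X=2, Z=0) weight 1/75
  (Y=0, W=1, X=2, Z=1) weight 4/75
  (Y=1, W=0, X=1, Z=0) weight 1/150
  (Y=1, W=0, X=1, Z=1) weight 2/75
Group by Y:
  weight(Y=0) = 1/15
  weight(Y=1) = 1/30
Total weight = 1/15 + 1/30 = 1/10
P(Y=0 | obs) = 1/15 / 1/10 = 2/3
P(Y=1 | obs) = 1/30 / 1/10 = 1/3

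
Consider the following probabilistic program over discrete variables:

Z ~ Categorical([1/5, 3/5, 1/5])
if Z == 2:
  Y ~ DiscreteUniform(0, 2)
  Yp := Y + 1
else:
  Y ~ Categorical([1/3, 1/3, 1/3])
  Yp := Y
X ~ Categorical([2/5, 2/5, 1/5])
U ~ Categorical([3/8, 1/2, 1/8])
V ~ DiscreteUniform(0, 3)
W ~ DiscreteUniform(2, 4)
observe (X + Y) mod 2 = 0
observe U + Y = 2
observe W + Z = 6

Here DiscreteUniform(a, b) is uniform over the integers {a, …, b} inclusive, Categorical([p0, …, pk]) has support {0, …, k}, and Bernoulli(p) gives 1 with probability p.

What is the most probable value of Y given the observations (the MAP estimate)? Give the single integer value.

argmax_v P(Y = v | obs) = 2

Enumerate traces; 20 have nonzero weight after conditioning:
  (Z=2, Y=0, X=0, U=2, V=0, W=4) weight 1/3600
  (Z=2, Y=0, X=0, U=2, V=1, W=4) weight 1/3600
  (Z=2, Y=0, X=0, U=2, V=2, W=4) weight 1/3600
  (Z=2, Y=0, X=0, U=2, V=3, W=4) weight 1/3600
  (Z=2, Y=0, X=2, U=2, V=0, W=4) weight 1/7200
  (Z=2, Y=0, X=2, U=2, V=1, W=4) weight 1/7200
  (Z=2, Y=0, X=2, U=2, V=2, W=4) weight 1/7200
  (Z=2, Y=0, X=2, U=2, V=3, W=4) weight 1/7200
  (Z=2, Y=1, X=1, U=1, V=0, W=4) weight 1/900
  (Z=2, Y=2, X=0, U=0, V=0, W=4) weight 1/1200
  … 10 more
Group by Y:
  weight(Y=0) = 1/600
  weight(Y=1) = 1/225
  weight(Y=2) = 1/200
Total weight = 1/600 + 1/225 + 1/200 = 1/90
P(Y=0 | obs) = 1/600 / 1/90 = 3/20
P(Y=1 | obs) = 1/225 / 1/90 = 2/5
P(Y=2 | obs) = 1/200 / 1/90 = 9/20
argmax = 2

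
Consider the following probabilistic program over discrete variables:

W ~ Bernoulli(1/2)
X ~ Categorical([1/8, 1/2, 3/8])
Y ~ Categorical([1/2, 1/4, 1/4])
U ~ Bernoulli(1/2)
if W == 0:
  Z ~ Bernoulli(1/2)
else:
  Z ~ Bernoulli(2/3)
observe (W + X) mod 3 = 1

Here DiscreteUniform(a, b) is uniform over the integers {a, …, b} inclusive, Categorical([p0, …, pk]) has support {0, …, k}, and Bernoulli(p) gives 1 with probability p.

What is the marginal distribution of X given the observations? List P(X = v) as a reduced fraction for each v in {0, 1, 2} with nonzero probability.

P(X=0) = 1/5, P(X=1) = 4/5

Enumerate traces; 24 have nonzero weight after conditioning:
  (W=0, X=1, Y=0, U=0, Z=0) weight 1/32
  (W=0, X=1, Y=0, U=0, Z=1) weight 1/32
  (W=0, X=1, Y=0, U=1, Z=0) weight 1/32
  (W=0, X=1, Y=0, U=1, Z=1) weight 1/32
  (W=0, X=1, Y=1, U=0, Z=0) weight 1/64
  (W=0, X=1, Y=1, U=0, Z=1) weight 1/64
  (W=0, X=1, Y=1, U=1, Z=0) weight 1/64
  (W=0, X=1, Y=1, U=1, Z=1) weight 1/64
  (W=1, X=0, Y=0, U=0, Z=0) weight 1/192
  … 15 more
Group by X:
  weight(X=0) = 1/16
  weight(X=1) = 1/4
Total weight = 1/16 + 1/4 = 5/16
P(X=0 | obs) = 1/16 / 5/16 = 1/5
P(X=1 | obs) = 1/4 / 5/16 = 4/5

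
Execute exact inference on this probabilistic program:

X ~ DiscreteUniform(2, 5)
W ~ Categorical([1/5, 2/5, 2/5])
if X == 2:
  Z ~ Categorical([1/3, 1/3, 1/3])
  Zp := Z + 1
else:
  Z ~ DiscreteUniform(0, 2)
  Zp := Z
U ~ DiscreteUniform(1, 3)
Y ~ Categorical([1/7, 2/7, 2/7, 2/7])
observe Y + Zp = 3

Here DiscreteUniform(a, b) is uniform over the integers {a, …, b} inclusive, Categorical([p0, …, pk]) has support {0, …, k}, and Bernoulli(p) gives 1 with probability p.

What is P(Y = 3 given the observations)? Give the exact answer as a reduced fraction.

Enumerate traces; 108 have nonzero weight after conditioning:
  (X=2, W=0, Z=0, U=1, Y=2) weight 1/630
  (X=2, W=0, Z=0, U=2, Y=2) weight 1/630
  (X=2, W=0, Z=0, U=3, Y=2) weight 1/630
  (X=2, W=0, Z=1, U=1, Y=1) weight 1/630
  (X=2, W=0, Z=1, U=2, Y=1) weight 1/630
  (X=2, W=0, Z=1, U=3, Y=1) weight 1/630
  (X=2, W=0, Z=2, U=1, Y=0) weight 1/1260
  (X=2, W=0, Z=2, U=2, Y=0) weight 1/1260
  (X=3, W=0, Z=0, U=1, Y=3) weight 1/630
  … 99 more
Group by Y:
  weight(Y=0) = 1/84
  weight(Y=1) = 2/21
  weight(Y=2) = 2/21
  weight(Y=3) = 1/14
Total weight = 1/84 + 2/21 + 2/21 + 1/14 = 23/84
P(Y=0 | obs) = 1/84 / 23/84 = 1/23
P(Y=1 | obs) = 2/21 / 23/84 = 8/23
P(Y=2 | obs) = 2/21 / 23/84 = 8/23
P(Y=3 | obs) = 1/14 / 23/84 = 6/23

P(Y = 3 | obs) = 6/23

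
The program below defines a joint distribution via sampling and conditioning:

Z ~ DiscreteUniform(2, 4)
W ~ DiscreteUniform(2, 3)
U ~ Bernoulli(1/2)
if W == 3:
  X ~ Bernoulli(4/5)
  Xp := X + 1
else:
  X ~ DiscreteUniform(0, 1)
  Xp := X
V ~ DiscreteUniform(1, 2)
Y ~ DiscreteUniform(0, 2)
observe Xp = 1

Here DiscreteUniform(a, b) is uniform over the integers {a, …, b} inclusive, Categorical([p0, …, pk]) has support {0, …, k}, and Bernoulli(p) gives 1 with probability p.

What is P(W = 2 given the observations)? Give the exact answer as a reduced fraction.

Enumerate traces; 72 have nonzero weight after conditioning:
  (Z=2, W=2, U=0, X=1, V=1, Y=0) weight 1/144
  (Z=2, W=2, U=0, X=1, V=1, Y=1) weight 1/144
  (Z=2, W=2, U=0, X=1, V=1, Y=2) weight 1/144
  (Z=2, W=2, U=0, X=1, V=2, Y=0) weight 1/144
  (Z=2, W=2, U=0, X=1, V=2, Y=1) weight 1/144
  (Z=2, W=2, U=0, X=1, V=2, Y=2) weight 1/144
  (Z=2, W=2, U=1, X=1, V=1, Y=0) weight 1/144
  (Z=2, W=2, U=1, X=1, V=1, Y=1) weight 1/144
  (Z=2, W=3, U=0, X=0, V=1, Y=0) weight 1/360
  … 63 more
Group by W:
  weight(W=2) = 1/4
  weight(W=3) = 1/10
Total weight = 1/4 + 1/10 = 7/20
P(W=2 | obs) = 1/4 / 7/20 = 5/7
P(W=3 | obs) = 1/10 / 7/20 = 2/7

P(W = 2 | obs) = 5/7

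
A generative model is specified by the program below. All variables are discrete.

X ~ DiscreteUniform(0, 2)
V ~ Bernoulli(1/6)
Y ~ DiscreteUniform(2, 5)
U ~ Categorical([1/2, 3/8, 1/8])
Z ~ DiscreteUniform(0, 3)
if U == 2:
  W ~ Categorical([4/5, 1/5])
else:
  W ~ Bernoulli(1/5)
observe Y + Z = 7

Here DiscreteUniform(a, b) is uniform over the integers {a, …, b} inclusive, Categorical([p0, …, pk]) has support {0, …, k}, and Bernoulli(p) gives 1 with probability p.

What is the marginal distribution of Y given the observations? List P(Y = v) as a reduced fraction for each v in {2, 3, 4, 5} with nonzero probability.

P(Y=4) = 1/2, P(Y=5) = 1/2

Enumerate traces; 72 have nonzero weight after conditioning:
  (X=0, V=0, Y=4, U=0, Z=3, W=0) weight 1/144
  (X=0, V=0, Y=4, U=0, Z=3, W=1) weight 1/576
  (X=0, V=0, Y=4, U=1, Z=3, W=0) weight 1/192
  (X=0, V=0, Y=4, U=1, Z=3, W=1) weight 1/768
  (X=0, V=0, Y=4, U=2, Z=3, W=0) weight 1/576
  (X=0, V=0, Y=4, U=2, Z=3, W=1) weight 1/2304
  (X=0, V=0, Y=5, U=0, Z=2, W=0) weight 1/144
  (X=0, V=0, Y=5, U=0, Z=2, W=1) weight 1/576
  … 64 more
Group by Y:
  weight(Y=4) = 1/16
  weight(Y=5) = 1/16
Total weight = 1/16 + 1/16 = 1/8
P(Y=4 | obs) = 1/16 / 1/8 = 1/2
P(Y=5 | obs) = 1/16 / 1/8 = 1/2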